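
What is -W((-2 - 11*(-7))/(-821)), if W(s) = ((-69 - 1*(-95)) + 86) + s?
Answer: -91877/821 ≈ -111.91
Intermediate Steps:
W(s) = 112 + s (W(s) = ((-69 + 95) + 86) + s = (26 + 86) + s = 112 + s)
-W((-2 - 11*(-7))/(-821)) = -(112 + (-2 - 11*(-7))/(-821)) = -(112 + (-2 + 77)*(-1/821)) = -(112 + 75*(-1/821)) = -(112 - 75/821) = -1*91877/821 = -91877/821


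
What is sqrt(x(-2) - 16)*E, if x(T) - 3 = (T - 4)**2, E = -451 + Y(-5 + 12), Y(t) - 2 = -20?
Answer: -469*sqrt(23) ≈ -2249.2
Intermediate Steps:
Y(t) = -18 (Y(t) = 2 - 20 = -18)
E = -469 (E = -451 - 18 = -469)
x(T) = 3 + (-4 + T)**2 (x(T) = 3 + (T - 4)**2 = 3 + (-4 + T)**2)
sqrt(x(-2) - 16)*E = sqrt((3 + (-4 - 2)**2) - 16)*(-469) = sqrt((3 + (-6)**2) - 16)*(-469) = sqrt((3 + 36) - 16)*(-469) = sqrt(39 - 16)*(-469) = sqrt(23)*(-469) = -469*sqrt(23)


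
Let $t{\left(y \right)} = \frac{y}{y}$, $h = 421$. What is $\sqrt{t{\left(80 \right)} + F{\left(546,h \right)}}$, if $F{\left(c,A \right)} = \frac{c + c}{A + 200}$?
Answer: $\frac{\sqrt{13133}}{69} \approx 1.6609$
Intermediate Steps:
$F{\left(c,A \right)} = \frac{2 c}{200 + A}$
$t{\left(y \right)} = 1$
$\sqrt{t{\left(80 \right)} + F{\left(546,h \right)}} = \sqrt{1 + 2 \cdot 546 \frac{1}{200 + 421}} = \sqrt{1 + 2 \cdot 546 \cdot \frac{1}{621}} = \sqrt{1 + \frac{364}{207}} = \sqrt{\frac{571}{207}} = \frac{\sqrt{13133}}{69}$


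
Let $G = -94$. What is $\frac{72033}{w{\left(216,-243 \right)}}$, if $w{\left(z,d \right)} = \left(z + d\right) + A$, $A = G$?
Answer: $- \frac{72033}{121} \approx -595.31$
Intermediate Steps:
$A = -94$
$w{\left(z,d \right)} = -94 + d + z$ ($w{\left(z,d \right)} = \left(z + d\right) - 94 = \left(d + z\right) - 94 = -94 + d + z$)
$\frac{72033}{w{\left(216,-243 \right)}} = \frac{72033}{-94 - 243 + 216} = \frac{72033}{-121} = 72033 \left(- \frac{1}{121}\right) = - \frac{72033}{121}$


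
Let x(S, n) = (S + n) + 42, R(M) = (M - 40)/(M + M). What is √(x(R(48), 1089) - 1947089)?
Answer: I*√70054485/6 ≈ 1395.0*I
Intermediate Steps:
R(M) = (-40 + M)/(2*M) (R(M) = (-40 + M)/((2*M)) = (-40 + M)*(1/(2*M)) = (-40 + M)/(2*M))
x(S, n) = 42 + S + n
√(x(R(48), 1089) - 1947089) = √((42 + (½)*(-40 + 48)/48 + 1089) - 1947089) = √((42 + (½)*(1/48)*8 + 1089) - 1947089) = √((42 + 1/12 + 1089) - 1947089) = √(13573/12 - 1947089) = √(-23351495/12) = I*√70054485/6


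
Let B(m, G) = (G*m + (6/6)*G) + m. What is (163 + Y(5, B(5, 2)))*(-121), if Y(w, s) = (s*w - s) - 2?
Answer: -27709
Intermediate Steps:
B(m, G) = G + m + G*m (B(m, G) = (G*m + (6*(⅙))*G) + m = (G*m + 1*G) + m = (G*m + G) + m = (G + G*m) + m = G + m + G*m)
Y(w, s) = -2 - s + s*w (Y(w, s) = (-s + s*w) - 2 = -2 - s + s*w)
(163 + Y(5, B(5, 2)))*(-121) = (163 + (-2 - (2 + 5 + 2*5) + (2 + 5 + 2*5)*5))*(-121) = (163 + (-2 - (2 + 5 + 10) + (2 + 5 + 10)*5))*(-121) = (163 + (-2 - 1*17 + 17*5))*(-121) = (163 + (-2 - 17 + 85))*(-121) = (163 + 66)*(-121) = 229*(-121) = -27709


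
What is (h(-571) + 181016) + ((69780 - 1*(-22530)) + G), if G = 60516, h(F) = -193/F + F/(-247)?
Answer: 47084447866/141037 ≈ 3.3384e+5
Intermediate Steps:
h(F) = -193/F - F/247 (h(F) = -193/F + F*(-1/247) = -193/F - F/247)
(h(-571) + 181016) + ((69780 - 1*(-22530)) + G) = ((-193/(-571) - 1/247*(-571)) + 181016) + ((69780 - 1*(-22530)) + 60516) = ((-193*(-1/571) + 571/247) + 181016) + ((69780 + 22530) + 60516) = ((193/571 + 571/247) + 181016) + (92310 + 60516) = (373712/141037 + 181016) + 152826 = 25530327304/141037 + 152826 = 47084447866/141037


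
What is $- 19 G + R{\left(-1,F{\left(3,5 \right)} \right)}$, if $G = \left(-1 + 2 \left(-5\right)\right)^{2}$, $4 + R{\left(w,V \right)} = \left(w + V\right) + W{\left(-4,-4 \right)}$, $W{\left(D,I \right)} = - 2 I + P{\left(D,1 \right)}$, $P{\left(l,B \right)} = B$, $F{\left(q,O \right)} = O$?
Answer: $-2290$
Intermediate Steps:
$W{\left(D,I \right)} = 1 - 2 I$ ($W{\left(D,I \right)} = - 2 I + 1 = 1 - 2 I$)
$R{\left(w,V \right)} = 5 + V + w$ ($R{\left(w,V \right)} = -4 + \left(\left(w + V\right) + \left(1 - -8\right)\right) = -4 + \left(\left(V + w\right) + \left(1 + 8\right)\right) = -4 + \left(\left(V + w\right) + 9\right) = -4 + \left(9 + V + w\right) = 5 + V + w$)
$G = 121$ ($G = \left(-1 - 10\right)^{2} = \left(-11\right)^{2} = 121$)
$- 19 G + R{\left(-1,F{\left(3,5 \right)} \right)} = \left(-19\right) 121 + \left(5 + 5 - 1\right) = -2299 + 9 = -2290$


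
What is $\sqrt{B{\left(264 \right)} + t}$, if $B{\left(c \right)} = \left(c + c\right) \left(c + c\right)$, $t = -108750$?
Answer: $\sqrt{170034} \approx 412.35$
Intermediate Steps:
$B{\left(c \right)} = 4 c^{2}$ ($B{\left(c \right)} = 2 c 2 c = 4 c^{2}$)
$\sqrt{B{\left(264 \right)} + t} = \sqrt{4 \cdot 264^{2} - 108750} = \sqrt{4 \cdot 69696 - 108750} = \sqrt{278784 - 108750} = \sqrt{170034}$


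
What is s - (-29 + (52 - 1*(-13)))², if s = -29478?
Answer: -30774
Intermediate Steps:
s - (-29 + (52 - 1*(-13)))² = -29478 - (-29 + (52 - 1*(-13)))² = -29478 - (-29 + (52 + 13))² = -29478 - (-29 + 65)² = -29478 - 1*36² = -29478 - 1*1296 = -29478 - 1296 = -30774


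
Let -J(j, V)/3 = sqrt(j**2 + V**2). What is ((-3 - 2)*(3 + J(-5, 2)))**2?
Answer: 6750 - 450*sqrt(29) ≈ 4326.7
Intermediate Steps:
J(j, V) = -3*sqrt(V**2 + j**2) (J(j, V) = -3*sqrt(j**2 + V**2) = -3*sqrt(V**2 + j**2))
((-3 - 2)*(3 + J(-5, 2)))**2 = ((-3 - 2)*(3 - 3*sqrt(2**2 + (-5)**2)))**2 = (-5*(3 - 3*sqrt(4 + 25)))**2 = (-5*(3 - 3*sqrt(29)))**2 = (-15 + 15*sqrt(29))**2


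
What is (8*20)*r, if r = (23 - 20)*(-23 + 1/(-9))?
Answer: -33280/3 ≈ -11093.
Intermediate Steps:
r = -208/3 (r = 3*(-23 - 1/9) = 3*(-208/9) = -208/3 ≈ -69.333)
(8*20)*r = (8*20)*(-208/3) = 160*(-208/3) = -33280/3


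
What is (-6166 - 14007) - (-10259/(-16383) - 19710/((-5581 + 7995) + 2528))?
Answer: -816515209513/40482393 ≈ -20170.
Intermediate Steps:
(-6166 - 14007) - (-10259/(-16383) - 19710/((-5581 + 7995) + 2528)) = -20173 - (-10259*(-1/16383) - 19710/(2414 + 2528)) = -20173 - (10259/16383 - 19710/4942) = -20173 - (10259/16383 - 19710*1/4942) = -20173 - (10259/16383 - 9855/2471) = -20173 - 1*(-136104476/40482393) = -20173 + 136104476/40482393 = -816515209513/40482393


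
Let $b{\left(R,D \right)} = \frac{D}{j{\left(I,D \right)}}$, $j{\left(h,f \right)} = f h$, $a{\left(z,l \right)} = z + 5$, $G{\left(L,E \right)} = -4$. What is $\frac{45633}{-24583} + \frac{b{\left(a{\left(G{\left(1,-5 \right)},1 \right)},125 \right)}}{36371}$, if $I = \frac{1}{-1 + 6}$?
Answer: $- \frac{1659594928}{894108293} \approx -1.8561$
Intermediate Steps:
$I = \frac{1}{5} \approx 0.2$
$a{\left(z,l \right)} = 5 + z$
$b{\left(R,D \right)} = 5$ ($b{\left(R,D \right)} = \frac{D}{D \frac{1}{5}} = \frac{D}{\frac{1}{5} D} = D \frac{5}{D} = 5$)
$\frac{45633}{-24583} + \frac{b{\left(a{\left(G{\left(1,-5 \right)},1 \right)},125 \right)}}{36371} = \frac{45633}{-24583} + \frac{5}{36371} = 45633 \left(- \frac{1}{24583}\right) + 5 \cdot \frac{1}{36371} = - \frac{45633}{24583} + \frac{5}{36371} = - \frac{1659594928}{894108293}$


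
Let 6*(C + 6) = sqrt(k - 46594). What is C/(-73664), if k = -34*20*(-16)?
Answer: 3/36832 - I*sqrt(35714)/441984 ≈ 8.1451e-5 - 0.00042758*I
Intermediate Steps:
k = 10880 (k = -680*(-16) = 10880)
C = -6 + I*sqrt(35714)/6 (C = -6 + sqrt(10880 - 46594)/6 = -6 + sqrt(-35714)/6 = -6 + (I*sqrt(35714))/6 = -6 + I*sqrt(35714)/6 ≈ -6.0 + 31.497*I)
C/(-73664) = (-6 + I*sqrt(35714)/6)/(-73664) = (-6 + I*sqrt(35714)/6)*(-1/73664) = 3/36832 - I*sqrt(35714)/441984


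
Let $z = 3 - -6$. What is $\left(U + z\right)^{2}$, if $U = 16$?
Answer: $625$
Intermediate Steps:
$z = 9$ ($z = 3 + 6 = 9$)
$\left(U + z\right)^{2} = \left(16 + 9\right)^{2} = 25^{2} = 625$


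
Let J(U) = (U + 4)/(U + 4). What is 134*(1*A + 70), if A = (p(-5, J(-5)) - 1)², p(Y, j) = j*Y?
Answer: 14204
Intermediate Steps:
J(U) = 1 (J(U) = (4 + U)/(4 + U) = 1)
p(Y, j) = Y*j
A = 36 (A = (-5*1 - 1)² = (-5 - 1)² = (-6)² = 36)
134*(1*A + 70) = 134*(1*36 + 70) = 134*(36 + 70) = 134*106 = 14204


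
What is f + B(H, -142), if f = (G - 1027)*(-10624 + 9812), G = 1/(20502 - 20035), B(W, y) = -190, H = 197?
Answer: 389352966/467 ≈ 8.3373e+5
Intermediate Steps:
G = 1/467 ≈ 0.0021413
f = 389441696/467 (f = (1/467 - 1027)*(-10624 + 9812) = -479608/467*(-812) = 389441696/467 ≈ 8.3392e+5)
f + B(H, -142) = 389441696/467 - 190 = 389352966/467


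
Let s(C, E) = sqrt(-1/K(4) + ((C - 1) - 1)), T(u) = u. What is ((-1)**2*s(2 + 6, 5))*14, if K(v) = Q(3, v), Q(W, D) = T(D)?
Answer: 7*sqrt(23) ≈ 33.571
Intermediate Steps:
Q(W, D) = D
K(v) = v
s(C, E) = sqrt(-9/4 + C) (s(C, E) = sqrt(-1/4 + ((C - 1) - 1)) = sqrt(-1*1/4 + ((-1 + C) - 1)) = sqrt(-1/4 + (-2 + C)) = sqrt(-9/4 + C))
((-1)**2*s(2 + 6, 5))*14 = ((-1)**2*(sqrt(-9 + 4*(2 + 6))/2))*14 = (1*(sqrt(-9 + 4*8)/2))*14 = (1*(sqrt(-9 + 32)/2))*14 = (1*(sqrt(23)/2))*14 = (sqrt(23)/2)*14 = 7*sqrt(23)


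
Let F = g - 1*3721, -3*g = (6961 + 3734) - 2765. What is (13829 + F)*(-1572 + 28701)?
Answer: 202508942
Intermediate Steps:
g = -7930/3 (g = -((6961 + 3734) - 2765)/3 = -(10695 - 2765)/3 = -1/3*7930 = -7930/3 ≈ -2643.3)
F = -19093/3 (F = -7930/3 - 1*3721 = -7930/3 - 3721 = -19093/3 ≈ -6364.3)
(13829 + F)*(-1572 + 28701) = (13829 - 19093/3)*(-1572 + 28701) = (22394/3)*27129 = 202508942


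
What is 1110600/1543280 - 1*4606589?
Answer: -177731389033/38582 ≈ -4.6066e+6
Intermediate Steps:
1110600/1543280 - 1*4606589 = 1110600*(1/1543280) - 4606589 = 27765/38582 - 4606589 = -177731389033/38582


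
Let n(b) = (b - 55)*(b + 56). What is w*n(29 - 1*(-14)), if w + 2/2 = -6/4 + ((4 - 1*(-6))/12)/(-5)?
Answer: 3168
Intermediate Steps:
n(b) = (-55 + b)*(56 + b)
w = -8/3 (w = -1 + (-6/4 + ((4 - 1*(-6))/12)/(-5)) = -1 + (-6*1/4 + ((4 + 6)*(1/12))*(-1/5)) = -1 + (-3/2 + (10*(1/12))*(-1/5)) = -1 + (-3/2 + (5/6)*(-1/5)) = -1 + (-3/2 - 1/6) = -1 - 5/3 = -8/3 ≈ -2.6667)
w*n(29 - 1*(-14)) = -8*(-3080 + (29 - 1*(-14)) + (29 - 1*(-14))**2)/3 = -8*(-3080 + (29 + 14) + (29 + 14)**2)/3 = -8*(-3080 + 43 + 43**2)/3 = -8*(-3080 + 43 + 1849)/3 = -8/3*(-1188) = 3168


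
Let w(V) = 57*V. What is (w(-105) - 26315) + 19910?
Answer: -12390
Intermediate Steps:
(w(-105) - 26315) + 19910 = (57*(-105) - 26315) + 19910 = (-5985 - 26315) + 19910 = -32300 + 19910 = -12390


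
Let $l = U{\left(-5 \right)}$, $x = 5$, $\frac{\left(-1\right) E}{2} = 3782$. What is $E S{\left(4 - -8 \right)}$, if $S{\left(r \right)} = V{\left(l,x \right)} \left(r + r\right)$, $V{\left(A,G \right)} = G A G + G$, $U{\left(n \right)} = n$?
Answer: $21784320$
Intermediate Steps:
$E = -7564$ ($E = \left(-2\right) 3782 = -7564$)
$l = -5$
$V{\left(A,G \right)} = G + A G^{2}$ ($V{\left(A,G \right)} = A G G + G = A G^{2} + G = G + A G^{2}$)
$S{\left(r \right)} = - 240 r$ ($S{\left(r \right)} = 5 \left(1 - 25\right) \left(r + r\right) = 5 \left(1 - 25\right) 2 r = 5 \left(-24\right) 2 r = - 120 \cdot 2 r = - 240 r$)
$E S{\left(4 - -8 \right)} = - 7564 \left(- 240 \left(4 - -8\right)\right) = - 7564 \left(- 240 \left(4 + 8\right)\right) = - 7564 \left(\left(-240\right) 12\right) = \left(-7564\right) \left(-2880\right) = 21784320$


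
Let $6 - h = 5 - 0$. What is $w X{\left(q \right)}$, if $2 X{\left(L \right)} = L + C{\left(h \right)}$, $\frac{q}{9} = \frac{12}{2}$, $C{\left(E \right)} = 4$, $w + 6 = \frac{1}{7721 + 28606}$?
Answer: $- \frac{6320869}{36327} \approx -174.0$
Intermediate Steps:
$h = 1$ ($h = 6 - \left(5 - 0\right) = 6 - \left(5 + 0\right) = 6 - 5 = 1$)
$w = - \frac{217961}{36327}$ ($w = -6 + \frac{1}{7721 + 28606} = -6 + \frac{1}{36327} = - \frac{217961}{36327} \approx -6.0$)
$q = 54$ ($q = 9 \cdot \frac{12}{2} = 9 \cdot 12 \cdot \frac{1}{2} = 9 \cdot 6 = 54$)
$X{\left(L \right)} = 2 + \frac{L}{2}$ ($X{\left(L \right)} = \frac{L + 4}{2} = \frac{4 + L}{2} = 2 + \frac{L}{2}$)
$w X{\left(q \right)} = - \frac{217961 \left(2 + \frac{1}{2} \cdot 54\right)}{36327} = - \frac{217961 \left(2 + 27\right)}{36327} = \left(- \frac{217961}{36327}\right) 29 = - \frac{6320869}{36327}$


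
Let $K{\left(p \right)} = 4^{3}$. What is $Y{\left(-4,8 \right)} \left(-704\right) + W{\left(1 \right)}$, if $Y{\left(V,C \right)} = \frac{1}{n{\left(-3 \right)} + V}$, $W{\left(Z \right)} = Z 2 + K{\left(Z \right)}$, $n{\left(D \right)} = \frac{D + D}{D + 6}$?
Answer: $\frac{550}{3} \approx 183.33$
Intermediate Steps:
$n{\left(D \right)} = \frac{2 D}{6 + D}$
$K{\left(p \right)} = 64$
$W{\left(Z \right)} = 64 + 2 Z$ ($W{\left(Z \right)} = Z 2 + 64 = 2 Z + 64 = 64 + 2 Z$)
$Y{\left(V,C \right)} = \frac{1}{-2 + V}$ ($Y{\left(V,C \right)} = \frac{1}{2 \left(-3\right) \frac{1}{6 - 3} + V} = \frac{1}{2 \left(-3\right) \frac{1}{3} + V} = \frac{1}{-2 + V}$)
$Y{\left(-4,8 \right)} \left(-704\right) + W{\left(1 \right)} = \frac{1}{-2 - 4} \left(-704\right) + \left(64 + 2 \cdot 1\right) = \frac{1}{-6} \left(-704\right) + \left(64 + 2\right) = \left(- \frac{1}{6}\right) \left(-704\right) + 66 = \frac{352}{3} + 66 = \frac{550}{3}$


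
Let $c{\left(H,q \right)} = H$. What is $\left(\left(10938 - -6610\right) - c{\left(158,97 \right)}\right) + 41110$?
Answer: $58500$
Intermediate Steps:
$\left(\left(10938 - -6610\right) - c{\left(158,97 \right)}\right) + 41110 = \left(\left(10938 - -6610\right) - 158\right) + 41110 = \left(\left(10938 + 6610\right) - 158\right) + 41110 = \left(17548 - 158\right) + 41110 = 17390 + 41110 = 58500$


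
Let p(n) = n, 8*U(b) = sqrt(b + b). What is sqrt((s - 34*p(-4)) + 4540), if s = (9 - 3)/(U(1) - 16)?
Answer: 2*sqrt(149620 - 1169*sqrt(2))/sqrt(128 - sqrt(2)) ≈ 68.379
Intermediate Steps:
U(b) = sqrt(2)*sqrt(b)/8 (U(b) = sqrt(b + b)/8 = sqrt(2*b)/8 = (sqrt(2)*sqrt(b))/8 = sqrt(2)*sqrt(b)/8)
s = 6/(-16 + sqrt(2)/8) (s = (9 - 3)/(sqrt(2)*sqrt(1)/8 - 16) = 6/((1/8)*sqrt(2)*1 - 16) = 6/(sqrt(2)/8 - 16) = 6/(-16 + sqrt(2)/8) ≈ -0.37919)
sqrt((s - 34*p(-4)) + 4540) = sqrt(((-3072/8191 - 24*sqrt(2)/8191) - 34*(-4)) + 4540) = sqrt(((-3072/8191 - 24*sqrt(2)/8191) + 136) + 4540) = sqrt((1110904/8191 - 24*sqrt(2)/8191) + 4540) = sqrt(38298044/8191 - 24*sqrt(2)/8191)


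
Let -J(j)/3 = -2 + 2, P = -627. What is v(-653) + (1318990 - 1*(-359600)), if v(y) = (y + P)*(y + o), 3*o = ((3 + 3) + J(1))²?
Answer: 2499070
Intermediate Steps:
J(j) = 0 (J(j) = -3*(-2 + 2) = -3*0 = 0)
o = 12 (o = ((3 + 3) + 0)²/3 = (6 + 0)²/3 = (⅓)*6² = (⅓)*36 = 12)
v(y) = (-627 + y)*(12 + y) (v(y) = (y - 627)*(y + 12) = (-627 + y)*(12 + y))
v(-653) + (1318990 - 1*(-359600)) = (-7524 + (-653)² - 615*(-653)) + (1318990 - 1*(-359600)) = (-7524 + 426409 + 401595) + (1318990 + 359600) = 820480 + 1678590 = 2499070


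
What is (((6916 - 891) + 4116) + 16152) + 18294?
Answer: 44587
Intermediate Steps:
(((6916 - 891) + 4116) + 16152) + 18294 = ((6025 + 4116) + 16152) + 18294 = (10141 + 16152) + 18294 = 26293 + 18294 = 44587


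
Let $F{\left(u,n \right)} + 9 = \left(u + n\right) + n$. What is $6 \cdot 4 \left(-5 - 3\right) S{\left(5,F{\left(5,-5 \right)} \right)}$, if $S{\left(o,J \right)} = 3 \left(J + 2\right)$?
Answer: $6912$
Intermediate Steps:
$F{\left(u,n \right)} = -9 + u + 2 n$ ($F{\left(u,n \right)} = -9 + \left(\left(u + n\right) + n\right) = -9 + \left(\left(n + u\right) + n\right) = -9 + \left(u + 2 n\right) = -9 + u + 2 n$)
$S{\left(o,J \right)} = 6 + 3 J$ ($S{\left(o,J \right)} = 3 \left(2 + J\right) = 6 + 3 J$)
$6 \cdot 4 \left(-5 - 3\right) S{\left(5,F{\left(5,-5 \right)} \right)} = 6 \cdot 4 \left(-5 - 3\right) \left(6 + 3 \left(-9 + 5 + 2 \left(-5\right)\right)\right) = 6 \cdot 4 \left(-8\right) \left(6 + 3 \left(-9 + 5 - 10\right)\right) = 6 \left(-32\right) \left(6 + 3 \left(-14\right)\right) = - 192 \left(6 - 42\right) = \left(-192\right) \left(-36\right) = 6912$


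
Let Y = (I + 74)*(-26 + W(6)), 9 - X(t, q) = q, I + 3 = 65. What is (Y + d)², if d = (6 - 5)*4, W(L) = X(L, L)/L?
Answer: 11999296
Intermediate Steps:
I = 62 (I = -3 + 65 = 62)
X(t, q) = 9 - q
W(L) = (9 - L)/L
d = 4 (d = 1*4 = 4)
Y = -3468 (Y = (62 + 74)*(-26 + (9 - 1*6)/6) = 136*(-26 + (9 - 6)/6) = 136*(-26 + (⅙)*3) = 136*(-26 + ½) = 136*(-51/2) = -3468)
(Y + d)² = (-3468 + 4)² = (-3464)² = 11999296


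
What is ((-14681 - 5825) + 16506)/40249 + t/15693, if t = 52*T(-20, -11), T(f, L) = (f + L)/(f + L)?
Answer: -60679052/631627557 ≈ -0.096068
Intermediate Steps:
T(f, L) = 1 (T(f, L) = (L + f)/(L + f) = 1)
t = 52 (t = 52*1 = 52)
((-14681 - 5825) + 16506)/40249 + t/15693 = ((-14681 - 5825) + 16506)/40249 + 52/15693 = (-20506 + 16506)*(1/40249) + 52*(1/15693) = -4000*1/40249 + 52/15693 = -4000/40249 + 52/15693 = -60679052/631627557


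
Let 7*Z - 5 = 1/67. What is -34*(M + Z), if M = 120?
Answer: -274992/67 ≈ -4104.4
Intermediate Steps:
Z = 48/67 (Z = 5/7 + (⅐)/67 = 5/7 + (⅐)*(1/67) = 5/7 + 1/469 = 48/67 ≈ 0.71642)
-34*(M + Z) = -34*(120 + 48/67) = -34*8088/67 = -274992/67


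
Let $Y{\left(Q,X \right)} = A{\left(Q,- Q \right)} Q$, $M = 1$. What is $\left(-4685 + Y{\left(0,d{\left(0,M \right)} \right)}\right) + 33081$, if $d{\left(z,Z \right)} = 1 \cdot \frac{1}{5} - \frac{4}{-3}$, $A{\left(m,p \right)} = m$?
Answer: $28396$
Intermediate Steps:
$d{\left(z,Z \right)} = \frac{23}{15}$ ($d{\left(z,Z \right)} = 1 \cdot \frac{1}{5} - - \frac{4}{3} = \frac{1}{5} + \frac{4}{3} = \frac{23}{15}$)
$Y{\left(Q,X \right)} = Q^{2}$ ($Y{\left(Q,X \right)} = Q Q = Q^{2}$)
$\left(-4685 + Y{\left(0,d{\left(0,M \right)} \right)}\right) + 33081 = \left(-4685 + 0^{2}\right) + 33081 = \left(-4685 + 0\right) + 33081 = -4685 + 33081 = 28396$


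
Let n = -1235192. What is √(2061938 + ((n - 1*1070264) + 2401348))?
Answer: √2157830 ≈ 1469.0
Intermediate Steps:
√(2061938 + ((n - 1*1070264) + 2401348)) = √(2061938 + ((-1235192 - 1*1070264) + 2401348)) = √(2061938 + ((-1235192 - 1070264) + 2401348)) = √(2061938 + (-2305456 + 2401348)) = √(2061938 + 95892) = √2157830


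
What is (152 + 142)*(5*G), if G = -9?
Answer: -13230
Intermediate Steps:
(152 + 142)*(5*G) = (152 + 142)*(5*(-9)) = 294*(-45) = -13230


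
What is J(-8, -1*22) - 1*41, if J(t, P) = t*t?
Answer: 23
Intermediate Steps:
J(t, P) = t²
J(-8, -1*22) - 1*41 = (-8)² - 1*41 = 64 - 41 = 23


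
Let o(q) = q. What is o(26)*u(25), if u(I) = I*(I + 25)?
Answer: 32500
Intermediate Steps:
u(I) = I*(25 + I)
o(26)*u(25) = 26*(25*(25 + 25)) = 26*(25*50) = 26*1250 = 32500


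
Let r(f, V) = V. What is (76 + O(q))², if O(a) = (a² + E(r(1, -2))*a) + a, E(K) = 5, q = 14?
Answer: 126736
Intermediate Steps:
O(a) = a² + 6*a (O(a) = (a² + 5*a) + a = a² + 6*a)
(76 + O(q))² = (76 + 14*(6 + 14))² = (76 + 14*20)² = (76 + 280)² = 356² = 126736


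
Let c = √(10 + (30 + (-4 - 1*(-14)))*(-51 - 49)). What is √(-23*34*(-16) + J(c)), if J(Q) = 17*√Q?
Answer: √(12512 + 17*3990^(¼)*√I) ≈ 112.28 + 0.4254*I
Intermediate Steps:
c = I*√3990 (c = √(10 + (30 + (-4 + 14))*(-100)) = √(10 + (30 + 10)*(-100)) = √(10 + 40*(-100)) = √(10 - 4000) = √(-3990) = I*√3990 ≈ 63.166*I)
√(-23*34*(-16) + J(c)) = √(-23*34*(-16) + 17*√(I*√3990)) = √(-782*(-16) + 17*(3990^(¼)*√I)) = √(12512 + 17*3990^(¼)*√I)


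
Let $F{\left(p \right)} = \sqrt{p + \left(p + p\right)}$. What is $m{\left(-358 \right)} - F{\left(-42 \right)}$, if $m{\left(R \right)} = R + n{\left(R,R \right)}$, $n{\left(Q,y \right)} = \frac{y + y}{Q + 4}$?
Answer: $- \frac{63008}{177} - 3 i \sqrt{14} \approx -355.98 - 11.225 i$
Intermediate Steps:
$F{\left(p \right)} = \sqrt{3} \sqrt{p}$ ($F{\left(p \right)} = \sqrt{p + 2 p} = \sqrt{3 p} = \sqrt{3} \sqrt{p}$)
$n{\left(Q,y \right)} = \frac{2 y}{4 + Q}$
$m{\left(R \right)} = R + \frac{2 R}{4 + R}$
$m{\left(-358 \right)} - F{\left(-42 \right)} = - \frac{358 \left(6 - 358\right)}{4 - 358} - \sqrt{3} \sqrt{-42} = \left(-358\right) \frac{1}{-354} \left(-352\right) - \sqrt{3} i \sqrt{42} = \left(-358\right) \left(- \frac{1}{354}\right) \left(-352\right) - 3 i \sqrt{14} = - \frac{63008}{177} - 3 i \sqrt{14}$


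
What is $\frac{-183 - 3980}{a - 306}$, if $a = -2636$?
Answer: $\frac{4163}{2942} \approx 1.415$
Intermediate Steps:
$\frac{-183 - 3980}{a - 306} = \frac{-183 - 3980}{-2636 - 306} = - \frac{4163}{-2942} = \left(-4163\right) \left(- \frac{1}{2942}\right) = \frac{4163}{2942}$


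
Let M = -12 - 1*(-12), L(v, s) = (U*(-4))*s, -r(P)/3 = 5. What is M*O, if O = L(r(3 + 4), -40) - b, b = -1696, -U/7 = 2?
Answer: 0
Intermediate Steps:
r(P) = -15 (r(P) = -3*5 = -15)
U = -14 (U = -7*2 = -14)
L(v, s) = 56*s (L(v, s) = (-14*(-4))*s = 56*s)
O = -544 (O = 56*(-40) - 1*(-1696) = -2240 + 1696 = -544)
M = 0 (M = -12 + 12 = 0)
M*O = 0*(-544) = 0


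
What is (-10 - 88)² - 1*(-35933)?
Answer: 45537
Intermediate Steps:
(-10 - 88)² - 1*(-35933) = (-98)² + 35933 = 9604 + 35933 = 45537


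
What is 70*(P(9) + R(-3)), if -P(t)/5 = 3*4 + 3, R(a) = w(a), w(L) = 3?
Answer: -5040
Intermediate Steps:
R(a) = 3
P(t) = -75 (P(t) = -5*(3*4 + 3) = -5*(12 + 3) = -5*15 = -75)
70*(P(9) + R(-3)) = 70*(-75 + 3) = 70*(-72) = -5040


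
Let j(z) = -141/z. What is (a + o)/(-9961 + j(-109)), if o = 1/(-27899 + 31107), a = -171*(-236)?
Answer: -14111363341/3482630464 ≈ -4.0519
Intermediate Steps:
a = 40356
o = 1/3208 ≈ 0.00031172
(a + o)/(-9961 + j(-109)) = (40356 + 1/3208)/(-9961 - 141/(-109)) = 129462049/(3208*(-9961 - 141*(-1/109))) = 129462049/(3208*(-9961 + 141/109)) = 129462049/(3208*(-1085608/109)) = (129462049/3208)*(-109/1085608) = -14111363341/3482630464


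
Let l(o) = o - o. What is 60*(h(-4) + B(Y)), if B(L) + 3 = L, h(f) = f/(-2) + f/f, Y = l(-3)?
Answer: 0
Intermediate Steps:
l(o) = 0
Y = 0
h(f) = 1 - f/2 (h(f) = f*(-1/2) + 1 = -f/2 + 1 = 1 - f/2)
B(L) = -3 + L
60*(h(-4) + B(Y)) = 60*((1 - 1/2*(-4)) + (-3 + 0)) = 60*((1 + 2) - 3) = 60*(3 - 3) = 60*0 = 0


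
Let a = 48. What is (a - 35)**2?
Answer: 169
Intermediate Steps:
(a - 35)**2 = (48 - 35)**2 = 13**2 = 169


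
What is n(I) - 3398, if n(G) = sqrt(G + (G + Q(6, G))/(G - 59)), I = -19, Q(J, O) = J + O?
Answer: -3398 + 5*I*sqrt(1131)/39 ≈ -3398.0 + 4.3116*I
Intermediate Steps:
n(G) = sqrt(G + (6 + 2*G)/(-59 + G)) (n(G) = sqrt(G + (G + (6 + G))/(G - 59)) = sqrt(G + (6 + 2*G)/(-59 + G)))
n(I) - 3398 = sqrt((6 + (-19)**2 - 57*(-19))/(-59 - 19)) - 3398 = sqrt((6 + 361 + 1083)/(-78)) - 3398 = sqrt(-1/78*1450) - 3398 = sqrt(-725/39) - 3398 = 5*I*sqrt(1131)/39 - 3398 = -3398 + 5*I*sqrt(1131)/39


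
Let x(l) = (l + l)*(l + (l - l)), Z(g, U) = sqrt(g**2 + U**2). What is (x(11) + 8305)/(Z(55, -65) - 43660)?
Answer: -3392382/17328985 - 777*sqrt(290)/34657970 ≈ -0.19615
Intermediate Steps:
Z(g, U) = sqrt(U**2 + g**2)
x(l) = 2*l**2 (x(l) = (2*l)*(l + 0) = (2*l)*l = 2*l**2)
(x(11) + 8305)/(Z(55, -65) - 43660) = (2*11**2 + 8305)/(sqrt((-65)**2 + 55**2) - 43660) = (2*121 + 8305)/(sqrt(4225 + 3025) - 43660) = (242 + 8305)/(sqrt(7250) - 43660) = 8547/(5*sqrt(290) - 43660) = 8547/(-43660 + 5*sqrt(290))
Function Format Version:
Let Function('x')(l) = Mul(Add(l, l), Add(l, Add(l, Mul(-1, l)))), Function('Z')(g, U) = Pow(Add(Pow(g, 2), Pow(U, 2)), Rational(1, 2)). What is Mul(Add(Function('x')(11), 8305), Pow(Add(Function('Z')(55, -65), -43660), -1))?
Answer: Add(Rational(-3392382, 17328985), Mul(Rational(-777, 34657970), Pow(290, Rational(1, 2)))) ≈ -0.19615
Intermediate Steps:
Function('Z')(g, U) = Pow(Add(Pow(U, 2), Pow(g, 2)), Rational(1, 2))
Function('x')(l) = Mul(2, Pow(l, 2)) (Function('x')(l) = Mul(Mul(2, l), Add(l, 0)) = Mul(Mul(2, l), l) = Mul(2, Pow(l, 2)))
Mul(Add(Function('x')(11), 8305), Pow(Add(Function('Z')(55, -65), -43660), -1)) = Mul(Add(Mul(2, Pow(11, 2)), 8305), Pow(Add(Pow(Add(Pow(-65, 2), Pow(55, 2)), Rational(1, 2)), -43660), -1)) = Mul(Add(Mul(2, 121), 8305), Pow(Add(Pow(Add(4225, 3025), Rational(1, 2)), -43660), -1)) = Mul(Add(242, 8305), Pow(Add(Pow(7250, Rational(1, 2)), -43660), -1)) = Mul(8547, Pow(Add(Mul(5, Pow(290, Rational(1, 2))), -43660), -1)) = Mul(8547, Pow(Add(-43660, Mul(5, Pow(290, Rational(1, 2)))), -1))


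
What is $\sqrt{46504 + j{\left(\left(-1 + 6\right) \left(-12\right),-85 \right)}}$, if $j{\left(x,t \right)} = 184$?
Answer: $4 \sqrt{2918} \approx 216.07$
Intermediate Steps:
$\sqrt{46504 + j{\left(\left(-1 + 6\right) \left(-12\right),-85 \right)}} = \sqrt{46504 + 184} = \sqrt{46688} = 4 \sqrt{2918}$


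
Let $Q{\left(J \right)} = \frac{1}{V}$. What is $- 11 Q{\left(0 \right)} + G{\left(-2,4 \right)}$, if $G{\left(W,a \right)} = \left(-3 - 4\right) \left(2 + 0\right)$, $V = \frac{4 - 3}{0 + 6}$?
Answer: $-80$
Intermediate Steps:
$V = \frac{1}{6}$ ($V = 1 \cdot \frac{1}{6} = \frac{1}{6} \approx 0.16667$)
$Q{\left(J \right)} = 6$ ($Q{\left(J \right)} = \frac{1}{\frac{1}{6}} = 6$)
$G{\left(W,a \right)} = -14$ ($G{\left(W,a \right)} = \left(-7\right) 2 = -14$)
$- 11 Q{\left(0 \right)} + G{\left(-2,4 \right)} = \left(-11\right) 6 - 14 = -66 - 14 = -80$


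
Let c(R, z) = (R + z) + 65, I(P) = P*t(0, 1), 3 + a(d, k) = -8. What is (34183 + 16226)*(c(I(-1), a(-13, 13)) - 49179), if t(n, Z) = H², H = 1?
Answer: -2476392534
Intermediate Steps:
t(n, Z) = 1 (t(n, Z) = 1² = 1)
a(d, k) = -11 (a(d, k) = -3 - 8 = -11)
I(P) = P (I(P) = P*1 = P)
c(R, z) = 65 + R + z
(34183 + 16226)*(c(I(-1), a(-13, 13)) - 49179) = (34183 + 16226)*((65 - 1 - 11) - 49179) = 50409*(53 - 49179) = 50409*(-49126) = -2476392534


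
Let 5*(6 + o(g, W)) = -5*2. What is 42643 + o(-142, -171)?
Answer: 42635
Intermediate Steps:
o(g, W) = -8 (o(g, W) = -6 + (-5*2)/5 = -6 + (⅕)*(-10) = -6 - 2 = -8)
42643 + o(-142, -171) = 42643 - 8 = 42635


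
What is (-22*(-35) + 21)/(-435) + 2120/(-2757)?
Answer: -1034329/399765 ≈ -2.5873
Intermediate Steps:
(-22*(-35) + 21)/(-435) + 2120/(-2757) = (770 + 21)*(-1/435) + 2120*(-1/2757) = 791*(-1/435) - 2120/2757 = -791/435 - 2120/2757 = -1034329/399765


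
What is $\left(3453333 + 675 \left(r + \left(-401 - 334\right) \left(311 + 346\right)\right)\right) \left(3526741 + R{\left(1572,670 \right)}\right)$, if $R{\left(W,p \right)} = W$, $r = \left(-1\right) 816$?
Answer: $-1139827131724296$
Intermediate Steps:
$r = -816$
$\left(3453333 + 675 \left(r + \left(-401 - 334\right) \left(311 + 346\right)\right)\right) \left(3526741 + R{\left(1572,670 \right)}\right) = \left(3453333 + 675 \left(-816 + \left(-401 - 334\right) \left(311 + 346\right)\right)\right) \left(3526741 + 1572\right) = \left(3453333 + 675 \left(-816 - 482895\right)\right) 3528313 = \left(3453333 + 675 \left(-483711\right)\right) 3528313 = \left(3453333 - 326504925\right) 3528313 = \left(-323051592\right) 3528313 = -1139827131724296$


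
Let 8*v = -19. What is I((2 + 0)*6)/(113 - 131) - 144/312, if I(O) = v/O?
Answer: -10121/22464 ≈ -0.45054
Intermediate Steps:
v = -19/8 (v = (⅛)*(-19) = -19/8 ≈ -2.3750)
I(O) = -19/(8*O)
I((2 + 0)*6)/(113 - 131) - 144/312 = (-19*1/(6*(2 + 0))/8)/(113 - 131) - 144/312 = -19/(8*(2*6))/(-18) - 144*1/312 = -19/8/12*(-1/18) - 6/13 = -19/8*1/12*(-1/18) - 6/13 = -19/96*(-1/18) - 6/13 = 19/1728 - 6/13 = -10121/22464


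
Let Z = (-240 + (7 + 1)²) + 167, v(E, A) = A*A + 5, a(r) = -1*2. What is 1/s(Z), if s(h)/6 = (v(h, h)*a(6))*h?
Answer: 1/9288 ≈ 0.00010767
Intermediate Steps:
a(r) = -2
v(E, A) = 5 + A² (v(E, A) = A² + 5 = 5 + A²)
Z = -9 (Z = (-240 + 8²) + 167 = (-240 + 64) + 167 = -176 + 167 = -9)
s(h) = 6*h*(-10 - 2*h²) (s(h) = 6*(((5 + h²)*(-2))*h) = 6*((-10 - 2*h²)*h) = 6*(h*(-10 - 2*h²)) = 6*h*(-10 - 2*h²))
1/s(Z) = 1/(-12*(-9)*(5 + (-9)²)) = 1/(-12*(-9)*(5 + 81)) = 1/(-12*(-9)*86) = 1/9288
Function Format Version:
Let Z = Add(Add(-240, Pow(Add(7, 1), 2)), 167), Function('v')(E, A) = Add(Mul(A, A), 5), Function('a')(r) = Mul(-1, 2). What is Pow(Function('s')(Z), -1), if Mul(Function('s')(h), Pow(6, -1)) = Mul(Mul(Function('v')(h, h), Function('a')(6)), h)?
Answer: Rational(1, 9288) ≈ 0.00010767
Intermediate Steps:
Function('a')(r) = -2
Function('v')(E, A) = Add(5, Pow(A, 2)) (Function('v')(E, A) = Add(Pow(A, 2), 5) = Add(5, Pow(A, 2)))
Z = -9 (Z = Add(Add(-240, Pow(8, 2)), 167) = Add(Add(-240, 64), 167) = Add(-176, 167) = -9)
Function('s')(h) = Mul(6, h, Add(-10, Mul(-2, Pow(h, 2)))) (Function('s')(h) = Mul(6, Mul(Mul(Add(5, Pow(h, 2)), -2), h)) = Mul(6, Mul(Add(-10, Mul(-2, Pow(h, 2))), h)) = Mul(6, Mul(h, Add(-10, Mul(-2, Pow(h, 2))))) = Mul(6, h, Add(-10, Mul(-2, Pow(h, 2)))))
Pow(Function('s')(Z), -1) = Pow(Mul(-12, -9, Add(5, Pow(-9, 2))), -1) = Pow(Mul(-12, -9, Add(5, 81)), -1) = Pow(Mul(-12, -9, 86), -1) = Pow(9288, -1) = Rational(1, 9288)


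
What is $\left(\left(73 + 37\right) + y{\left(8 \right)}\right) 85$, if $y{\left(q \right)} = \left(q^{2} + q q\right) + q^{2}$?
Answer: $25670$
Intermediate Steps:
$y{\left(q \right)} = 3 q^{2}$ ($y{\left(q \right)} = \left(q^{2} + q^{2}\right) + q^{2} = 2 q^{2} + q^{2} = 3 q^{2}$)
$\left(\left(73 + 37\right) + y{\left(8 \right)}\right) 85 = \left(\left(73 + 37\right) + 3 \cdot 8^{2}\right) 85 = \left(110 + 3 \cdot 64\right) 85 = \left(110 + 192\right) 85 = 302 \cdot 85 = 25670$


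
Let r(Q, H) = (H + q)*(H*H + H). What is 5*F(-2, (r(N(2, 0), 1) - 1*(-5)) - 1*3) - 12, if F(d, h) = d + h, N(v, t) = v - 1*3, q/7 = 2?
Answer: 138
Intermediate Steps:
q = 14 (q = 7*2 = 14)
N(v, t) = -3 + v (N(v, t) = v - 3 = -3 + v)
r(Q, H) = (14 + H)*(H + H**2) (r(Q, H) = (H + 14)*(H*H + H) = (14 + H)*(H**2 + H) = (14 + H)*(H + H**2))
5*F(-2, (r(N(2, 0), 1) - 1*(-5)) - 1*3) - 12 = 5*(-2 + ((1*(14 + 1**2 + 15*1) - 1*(-5)) - 1*3)) - 12 = 5*(-2 + ((1*(14 + 1 + 15) + 5) - 3)) - 12 = 5*(-2 + ((1*30 + 5) - 3)) - 12 = 5*(-2 + ((30 + 5) - 3)) - 12 = 5*(-2 + (35 - 3)) - 12 = 5*(-2 + 32) - 12 = 5*30 - 12 = 150 - 12 = 138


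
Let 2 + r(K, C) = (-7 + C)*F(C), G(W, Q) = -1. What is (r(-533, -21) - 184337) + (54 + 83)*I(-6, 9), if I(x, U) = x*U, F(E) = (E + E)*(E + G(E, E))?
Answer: -217609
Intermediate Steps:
F(E) = 2*E*(-1 + E) (F(E) = (E + E)*(E - 1) = (2*E)*(-1 + E) = 2*E*(-1 + E))
r(K, C) = -2 + 2*C*(-1 + C)*(-7 + C) (r(K, C) = -2 + (-7 + C)*(2*C*(-1 + C)) = -2 + 2*C*(-1 + C)*(-7 + C))
I(x, U) = U*x
(r(-533, -21) - 184337) + (54 + 83)*I(-6, 9) = ((-2 - 16*(-21)² + 2*(-21)³ + 14*(-21)) - 184337) + (54 + 83)*(9*(-6)) = ((-2 - 16*441 + 2*(-9261) - 294) - 184337) + 137*(-54) = ((-2 - 7056 - 18522 - 294) - 184337) - 7398 = (-25874 - 184337) - 7398 = -210211 - 7398 = -217609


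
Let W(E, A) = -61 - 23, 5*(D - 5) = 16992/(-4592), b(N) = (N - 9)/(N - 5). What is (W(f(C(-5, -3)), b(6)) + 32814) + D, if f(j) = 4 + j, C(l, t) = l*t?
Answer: 46973663/1435 ≈ 32734.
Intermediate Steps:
b(N) = (-9 + N)/(-5 + N)
D = 6113/1435 (D = 5 + (16992/(-4592))/5 = 5 + (16992*(-1/4592))/5 = 5 + (⅕)*(-1062/287) = 5 - 1062/1435 = 6113/1435 ≈ 4.2599)
W(E, A) = -84
(W(f(C(-5, -3)), b(6)) + 32814) + D = (-84 + 32814) + 6113/1435 = 32730 + 6113/1435 = 46973663/1435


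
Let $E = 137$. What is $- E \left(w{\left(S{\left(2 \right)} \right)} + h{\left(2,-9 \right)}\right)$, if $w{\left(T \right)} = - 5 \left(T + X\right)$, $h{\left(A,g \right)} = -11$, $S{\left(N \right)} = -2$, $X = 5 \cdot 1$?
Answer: $3562$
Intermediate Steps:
$X = 5$
$w{\left(T \right)} = -25 - 5 T$ ($w{\left(T \right)} = - 5 \left(T + 5\right) = - 5 \left(5 + T\right) = -25 - 5 T$)
$- E \left(w{\left(S{\left(2 \right)} \right)} + h{\left(2,-9 \right)}\right) = - 137 \left(\left(-25 - -10\right) - 11\right) = - 137 \left(\left(-25 + 10\right) - 11\right) = - 137 \left(-15 - 11\right) = - 137 \left(-26\right) = \left(-1\right) \left(-3562\right) = 3562$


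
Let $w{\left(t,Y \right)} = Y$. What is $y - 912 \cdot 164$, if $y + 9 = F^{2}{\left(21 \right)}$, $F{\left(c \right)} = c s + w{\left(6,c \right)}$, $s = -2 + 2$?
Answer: $-149136$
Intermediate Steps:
$s = 0$
$F{\left(c \right)} = c$ ($F{\left(c \right)} = c 0 + c = 0 + c = c$)
$y = 432$ ($y = -9 + 21^{2} = -9 + 441 = 432$)
$y - 912 \cdot 164 = 432 - 912 \cdot 164 = 432 - 149568 = -149136$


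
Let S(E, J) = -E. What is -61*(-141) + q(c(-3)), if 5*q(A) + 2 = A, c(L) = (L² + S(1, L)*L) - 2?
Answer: 43013/5 ≈ 8602.6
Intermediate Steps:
c(L) = -2 + L² - L (c(L) = (L² + (-1*1)*L) - 2 = (L² - L) - 2 = -2 + L² - L)
q(A) = -⅖ + A/5
-61*(-141) + q(c(-3)) = -61*(-141) + (-⅖ + (-2 + (-3)² - 1*(-3))/5) = 8601 + (-⅖ + (-2 + 9 + 3)/5) = 8601 + (-⅖ + (⅕)*10) = 8601 + (-⅖ + 2) = 8601 + 8/5 = 43013/5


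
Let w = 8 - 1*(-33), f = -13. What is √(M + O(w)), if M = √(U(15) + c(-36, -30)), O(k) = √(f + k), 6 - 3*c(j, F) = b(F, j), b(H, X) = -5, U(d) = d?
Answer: √(6*√42 + 18*√7)/3 ≈ 3.1003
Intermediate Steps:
c(j, F) = 11/3 (c(j, F) = 2 - ⅓*(-5) = 2 + 5/3 = 11/3)
w = 41 (w = 8 + 33 = 41)
O(k) = √(-13 + k)
M = 2*√42/3 (M = √(15 + 11/3) = √(56/3) = 2*√42/3 ≈ 4.3205)
√(M + O(w)) = √(2*√42/3 + √(-13 + 41)) = √(2*√42/3 + √28) = √(2*√42/3 + 2*√7) = √(2*√7 + 2*√42/3)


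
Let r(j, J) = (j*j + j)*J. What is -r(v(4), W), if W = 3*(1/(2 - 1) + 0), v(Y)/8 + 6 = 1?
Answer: -4680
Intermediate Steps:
v(Y) = -40 (v(Y) = -48 + 8*1 = -48 + 8 = -40)
W = 3 (W = 3*(1/1 + 0) = 3*(1 + 0) = 3*1 = 3)
r(j, J) = J*(j + j²) (r(j, J) = (j² + j)*J = (j + j²)*J = J*(j + j²))
-r(v(4), W) = -3*(-40)*(1 - 40) = -3*(-40)*(-39) = -1*4680 = -4680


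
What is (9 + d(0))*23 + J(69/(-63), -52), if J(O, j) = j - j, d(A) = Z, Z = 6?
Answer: 345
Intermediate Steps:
d(A) = 6
J(O, j) = 0
(9 + d(0))*23 + J(69/(-63), -52) = (9 + 6)*23 + 0 = 15*23 + 0 = 345 + 0 = 345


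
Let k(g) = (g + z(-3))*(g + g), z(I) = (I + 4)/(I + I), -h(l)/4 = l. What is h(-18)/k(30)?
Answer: 36/895 ≈ 0.040223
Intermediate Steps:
h(l) = -4*l
z(I) = (4 + I)/(2*I) (z(I) = (4 + I)/((2*I)) = (4 + I)*(1/(2*I)) = (4 + I)/(2*I))
k(g) = 2*g*(-⅙ + g) (k(g) = (g + (½)*(4 - 3)/(-3))*(g + g) = (g + (½)*(-⅓)*1)*(2*g) = (g - ⅙)*(2*g) = (-⅙ + g)*(2*g) = 2*g*(-⅙ + g))
h(-18)/k(30) = (-4*(-18))/(((⅓)*30*(-1 + 6*30))) = 72/(((⅓)*30*(-1 + 180))) = 72/(((⅓)*30*179)) = 72/1790 = 72*(1/1790) = 36/895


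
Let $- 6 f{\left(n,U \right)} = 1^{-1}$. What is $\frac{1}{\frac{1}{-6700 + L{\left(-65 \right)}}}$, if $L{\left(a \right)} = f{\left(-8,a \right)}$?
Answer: $- \frac{40201}{6} \approx -6700.2$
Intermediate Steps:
$f{\left(n,U \right)} = - \frac{1}{6}$ ($f{\left(n,U \right)} = - \frac{1}{6 \cdot 1} = \left(- \frac{1}{6}\right) 1 = - \frac{1}{6}$)
$L{\left(a \right)} = - \frac{1}{6}$
$\frac{1}{\frac{1}{-6700 + L{\left(-65 \right)}}} = \frac{1}{\frac{1}{-6700 - \frac{1}{6}}} = \frac{1}{\frac{1}{- \frac{40201}{6}}} = \frac{1}{- \frac{6}{40201}} = - \frac{40201}{6}$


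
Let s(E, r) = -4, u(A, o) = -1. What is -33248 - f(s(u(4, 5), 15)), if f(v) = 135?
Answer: -33383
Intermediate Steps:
-33248 - f(s(u(4, 5), 15)) = -33248 - 1*135 = -33248 - 135 = -33383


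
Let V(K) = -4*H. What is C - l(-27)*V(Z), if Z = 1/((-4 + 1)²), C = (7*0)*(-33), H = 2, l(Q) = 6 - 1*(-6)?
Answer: 96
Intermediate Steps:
l(Q) = 12 (l(Q) = 6 + 6 = 12)
C = 0 (C = 0*(-33) = 0)
Z = ⅑ (Z = 1/((-3)²) = 1/9 = ⅑ ≈ 0.11111)
V(K) = -8 (V(K) = -4*2 = -8)
C - l(-27)*V(Z) = 0 - 12*(-8) = 0 - 1*(-96) = 0 + 96 = 96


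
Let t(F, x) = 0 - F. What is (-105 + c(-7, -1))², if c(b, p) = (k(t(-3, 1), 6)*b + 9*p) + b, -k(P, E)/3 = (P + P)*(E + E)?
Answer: 1934881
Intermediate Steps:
t(F, x) = -F
k(P, E) = -12*E*P (k(P, E) = -3*(P + P)*(E + E) = -3*2*P*2*E = -12*E*P)
c(b, p) = -215*b + 9*p (c(b, p) = ((-12*6*(-1*(-3)))*b + 9*p) + b = ((-12*6*3)*b + 9*p) + b = (-216*b + 9*p) + b = -215*b + 9*p)
(-105 + c(-7, -1))² = (-105 + (-215*(-7) + 9*(-1)))² = (-105 + (1505 - 9))² = (-105 + 1496)² = 1391² = 1934881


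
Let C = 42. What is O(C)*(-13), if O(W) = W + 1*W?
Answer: -1092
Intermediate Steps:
O(W) = 2*W (O(W) = W + W = 2*W)
O(C)*(-13) = (2*42)*(-13) = 84*(-13) = -1092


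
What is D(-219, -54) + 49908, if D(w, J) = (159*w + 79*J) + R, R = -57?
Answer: 10764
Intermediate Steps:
D(w, J) = -57 + 79*J + 159*w (D(w, J) = (159*w + 79*J) - 57 = (79*J + 159*w) - 57 = -57 + 79*J + 159*w)
D(-219, -54) + 49908 = (-57 + 79*(-54) + 159*(-219)) + 49908 = (-57 - 4266 - 34821) + 49908 = -39144 + 49908 = 10764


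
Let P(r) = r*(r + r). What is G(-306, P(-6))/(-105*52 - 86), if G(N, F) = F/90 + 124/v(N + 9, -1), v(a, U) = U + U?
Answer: 153/13865 ≈ 0.011035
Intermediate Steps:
v(a, U) = 2*U
P(r) = 2*r² (P(r) = r*(2*r) = 2*r²)
G(N, F) = -62 + F/90 (G(N, F) = F/90 + 124/((2*(-1))) = F*(1/90) + 124/(-2) = F/90 + 124*(-½) = F/90 - 62 = -62 + F/90)
G(-306, P(-6))/(-105*52 - 86) = (-62 + (2*(-6)²)/90)/(-105*52 - 86) = (-62 + (2*36)/90)/(-5460 - 86) = (-62 + (1/90)*72)/(-5546) = (-62 + ⅘)*(-1/5546) = -306/5*(-1/5546) = 153/13865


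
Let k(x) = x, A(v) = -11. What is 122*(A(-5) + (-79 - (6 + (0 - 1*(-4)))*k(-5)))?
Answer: -4880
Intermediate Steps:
122*(A(-5) + (-79 - (6 + (0 - 1*(-4)))*k(-5))) = 122*(-11 + (-79 - (6 + (0 - 1*(-4)))*(-5))) = 122*(-11 + (-79 - (6 + (0 + 4))*(-5))) = 122*(-11 + (-79 - (6 + 4)*(-5))) = 122*(-11 + (-79 - 10*(-5))) = 122*(-11 + (-79 - 1*(-50))) = 122*(-11 + (-79 + 50)) = 122*(-11 - 29) = 122*(-40) = -4880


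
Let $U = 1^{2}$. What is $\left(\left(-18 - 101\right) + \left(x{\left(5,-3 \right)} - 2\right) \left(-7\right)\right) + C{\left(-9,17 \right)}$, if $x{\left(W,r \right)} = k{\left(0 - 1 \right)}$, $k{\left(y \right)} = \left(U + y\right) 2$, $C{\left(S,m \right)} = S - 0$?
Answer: $-114$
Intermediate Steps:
$C{\left(S,m \right)} = S$ ($C{\left(S,m \right)} = S + 0 = S$)
$U = 1$
$k{\left(y \right)} = 2 + 2 y$ ($k{\left(y \right)} = \left(1 + y\right) 2 = 2 + 2 y$)
$x{\left(W,r \right)} = 0$ ($x{\left(W,r \right)} = 2 + 2 \left(0 - 1\right) = 2 + 2 \left(-1\right) = 2 - 2 = 0$)
$\left(\left(-18 - 101\right) + \left(x{\left(5,-3 \right)} - 2\right) \left(-7\right)\right) + C{\left(-9,17 \right)} = \left(\left(-18 - 101\right) + \left(0 - 2\right) \left(-7\right)\right) - 9 = \left(\left(-18 - 101\right) - -14\right) - 9 = \left(-119 + 14\right) - 9 = -105 - 9 = -114$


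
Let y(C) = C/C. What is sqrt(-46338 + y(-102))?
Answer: I*sqrt(46337) ≈ 215.26*I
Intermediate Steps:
y(C) = 1
sqrt(-46338 + y(-102)) = sqrt(-46338 + 1) = sqrt(-46337) = I*sqrt(46337)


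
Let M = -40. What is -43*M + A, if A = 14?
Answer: 1734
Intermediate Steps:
-43*M + A = -43*(-40) + 14 = 1720 + 14 = 1734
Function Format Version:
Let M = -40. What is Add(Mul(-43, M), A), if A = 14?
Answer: 1734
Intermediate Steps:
Add(Mul(-43, M), A) = Add(Mul(-43, -40), 14) = Add(1720, 14) = 1734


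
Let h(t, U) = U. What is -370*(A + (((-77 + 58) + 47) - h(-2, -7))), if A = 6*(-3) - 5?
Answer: -4440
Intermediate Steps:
A = -23 (A = -18 - 5 = -23)
-370*(A + (((-77 + 58) + 47) - h(-2, -7))) = -370*(-23 + (((-77 + 58) + 47) - 1*(-7))) = -370*(-23 + ((-19 + 47) + 7)) = -370*(-23 + (28 + 7)) = -370*(-23 + 35) = -370*12 = -4440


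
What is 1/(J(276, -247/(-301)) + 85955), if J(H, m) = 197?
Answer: 1/86152 ≈ 1.1607e-5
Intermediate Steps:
1/(J(276, -247/(-301)) + 85955) = 1/(197 + 85955) = 1/86152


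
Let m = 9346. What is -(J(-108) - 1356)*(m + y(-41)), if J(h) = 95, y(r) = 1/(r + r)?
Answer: 966393831/82 ≈ 1.1785e+7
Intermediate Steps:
y(r) = 1/(2*r)
-(J(-108) - 1356)*(m + y(-41)) = -(95 - 1356)*(9346 + (1/2)/(-41)) = -(-1261)*(9346 + (1/2)*(-1/41)) = -(-1261)*(9346 - 1/82) = -(-1261)*766371/82 = -1*(-966393831/82) = 966393831/82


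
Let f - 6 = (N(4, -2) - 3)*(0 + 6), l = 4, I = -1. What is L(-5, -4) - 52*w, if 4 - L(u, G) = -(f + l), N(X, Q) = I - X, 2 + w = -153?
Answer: 8026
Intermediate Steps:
w = -155 (w = -2 - 153 = -155)
N(X, Q) = -1 - X
f = -42 (f = 6 + ((-1 - 1*4) - 3)*(0 + 6) = 6 + ((-1 - 4) - 3)*6 = 6 + (-5 - 3)*6 = 6 - 8*6 = 6 - 48 = -42)
L(u, G) = -34 (L(u, G) = 4 - (-1)*(-42 + 4) = 4 - (-1)*(-38) = 4 - 1*38 = 4 - 38 = -34)
L(-5, -4) - 52*w = -34 - 52*(-155) = -34 + 8060 = 8026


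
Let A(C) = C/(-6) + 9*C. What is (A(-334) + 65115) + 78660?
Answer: 422474/3 ≈ 1.4082e+5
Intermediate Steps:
A(C) = 53*C/6 (A(C) = C*(-⅙) + 9*C = -C/6 + 9*C = 53*C/6)
(A(-334) + 65115) + 78660 = ((53/6)*(-334) + 65115) + 78660 = (-8851/3 + 65115) + 78660 = 186494/3 + 78660 = 422474/3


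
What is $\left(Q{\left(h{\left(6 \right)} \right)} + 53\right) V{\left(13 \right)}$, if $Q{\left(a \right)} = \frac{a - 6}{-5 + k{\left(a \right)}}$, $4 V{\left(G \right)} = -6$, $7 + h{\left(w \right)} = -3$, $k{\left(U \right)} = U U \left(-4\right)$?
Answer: $- \frac{21481}{270} \approx -79.559$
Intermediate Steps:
$k{\left(U \right)} = - 4 U^{2}$ ($k{\left(U \right)} = U^{2} \left(-4\right) = - 4 U^{2}$)
$h{\left(w \right)} = -10$ ($h{\left(w \right)} = -7 - 3 = -10$)
$V{\left(G \right)} = - \frac{3}{2}$ ($V{\left(G \right)} = \frac{1}{4} \left(-6\right) = - \frac{3}{2}$)
$Q{\left(a \right)} = \frac{-6 + a}{-5 - 4 a^{2}}$ ($Q{\left(a \right)} = \frac{a - 6}{-5 - 4 a^{2}} = \frac{-6 + a}{-5 - 4 a^{2}}$)
$\left(Q{\left(h{\left(6 \right)} \right)} + 53\right) V{\left(13 \right)} = \left(\frac{6 - -10}{5 + 4 \left(-10\right)^{2}} + 53\right) \left(- \frac{3}{2}\right) = \left(\frac{6 + 10}{5 + 4 \cdot 100} + 53\right) \left(- \frac{3}{2}\right) = \left(\frac{1}{5 + 400} \cdot 16 + 53\right) \left(- \frac{3}{2}\right) = \left(\frac{1}{405} \cdot 16 + 53\right) \left(- \frac{3}{2}\right) = \left(\frac{16}{405} + 53\right) \left(- \frac{3}{2}\right) = \frac{21481}{405} \left(- \frac{3}{2}\right) = - \frac{21481}{270}$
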